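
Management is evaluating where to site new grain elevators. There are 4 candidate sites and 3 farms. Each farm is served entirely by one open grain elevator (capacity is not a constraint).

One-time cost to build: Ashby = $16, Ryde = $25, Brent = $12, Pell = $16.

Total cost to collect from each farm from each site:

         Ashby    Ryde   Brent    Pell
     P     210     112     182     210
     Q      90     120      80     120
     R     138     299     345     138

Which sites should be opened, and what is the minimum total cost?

For any fixed open set, each farm goes to its cheapest open site; total = fixed + service.
{Ashby, Ryde}: P→Ryde 112, Q→Ashby 90, R→Ashby 138. Service 340; fixed 41; total 381.
{Ashby, Ryde, Brent}: service 330 + fixed 53 = 383
{Ryde, Brent, Pell}: P→Ryde 112, Q→Brent 80, R→Pell 138. Service 330; fixed 53; total 383.
{Ashby, Ryde, Brent, Pell}: service 330 + fixed 69 = 399
(All 15 nonempty subsets were checked; Ashby and Ryde is lowest.)

Open Ashby and Ryde; minimum total cost 381.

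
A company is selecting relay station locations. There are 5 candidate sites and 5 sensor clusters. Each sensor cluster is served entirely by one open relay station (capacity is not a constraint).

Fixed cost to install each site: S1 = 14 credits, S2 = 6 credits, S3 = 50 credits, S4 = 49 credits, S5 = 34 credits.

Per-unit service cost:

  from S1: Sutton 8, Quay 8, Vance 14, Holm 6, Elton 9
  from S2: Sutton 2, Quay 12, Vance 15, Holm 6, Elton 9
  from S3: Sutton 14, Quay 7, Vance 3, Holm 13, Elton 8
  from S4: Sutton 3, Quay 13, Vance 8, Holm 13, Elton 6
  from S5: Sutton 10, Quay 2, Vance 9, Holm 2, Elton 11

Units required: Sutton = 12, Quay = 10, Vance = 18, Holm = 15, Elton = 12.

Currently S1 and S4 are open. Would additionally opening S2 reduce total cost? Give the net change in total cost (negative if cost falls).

Yes — net change −6 (cost falls by 6).

Current service cost with {S1, S4}: 422.
Adding S2: each sensor cluster re-picks its cheapest; new service cost 410, saving 12.
Extra fixed cost: 6. Net change = 6 − 12 = -6.
(Totals: 485 → 479.)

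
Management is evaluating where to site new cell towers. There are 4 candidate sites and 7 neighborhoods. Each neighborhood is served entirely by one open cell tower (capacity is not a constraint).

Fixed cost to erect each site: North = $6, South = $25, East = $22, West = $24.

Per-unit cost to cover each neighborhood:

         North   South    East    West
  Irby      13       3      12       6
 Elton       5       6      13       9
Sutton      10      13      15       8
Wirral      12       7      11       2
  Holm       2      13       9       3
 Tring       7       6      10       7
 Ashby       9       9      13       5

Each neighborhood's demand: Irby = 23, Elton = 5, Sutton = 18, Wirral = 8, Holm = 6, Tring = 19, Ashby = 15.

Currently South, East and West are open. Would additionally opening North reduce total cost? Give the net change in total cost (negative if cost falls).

Current service cost with {South, East, West}: 466.
Adding North: each neighborhood re-picks its cheapest; new service cost 455, saving 11.
Extra fixed cost: 6. Net change = 6 − 11 = -5.
(Totals: 537 → 532.)

Yes — net change −5 (cost falls by 5).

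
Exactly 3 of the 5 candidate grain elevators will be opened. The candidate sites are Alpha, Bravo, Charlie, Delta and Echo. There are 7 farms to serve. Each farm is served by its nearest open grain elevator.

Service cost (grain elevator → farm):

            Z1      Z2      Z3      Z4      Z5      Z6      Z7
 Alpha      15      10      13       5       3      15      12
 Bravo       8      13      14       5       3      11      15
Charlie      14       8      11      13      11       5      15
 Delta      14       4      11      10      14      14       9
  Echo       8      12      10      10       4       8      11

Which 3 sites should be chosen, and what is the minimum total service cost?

With exactly 3 open, each farm uses its cheapest among the chosen.
{Bravo, Charlie, Delta}: Z1→Bravo 8, Z2→Delta 4, Z3→Charlie 11, Z4→Bravo 5, Z5→Bravo 3, Z6→Charlie 5, Z7→Delta 9. Service cost 45.
{Alpha, Delta, Echo}: service cost 47
{Bravo, Delta, Echo}: service cost 47
Among all 10 size-3 choices, {Bravo, Charlie, Delta} is lowest.

Choose Bravo, Charlie and Delta; total service cost 45.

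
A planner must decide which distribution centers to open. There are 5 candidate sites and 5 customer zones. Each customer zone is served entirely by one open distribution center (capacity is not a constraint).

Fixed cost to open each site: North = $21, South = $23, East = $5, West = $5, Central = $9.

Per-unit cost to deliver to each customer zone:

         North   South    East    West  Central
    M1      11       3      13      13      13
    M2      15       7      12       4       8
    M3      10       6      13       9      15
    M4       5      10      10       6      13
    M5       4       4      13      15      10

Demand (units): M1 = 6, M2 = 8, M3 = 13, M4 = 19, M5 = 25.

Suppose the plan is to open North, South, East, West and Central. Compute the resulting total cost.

Each customer zone is assigned to its cheapest site among the open ones.
{North, South, East, West, Central}: M1→South 3·6=18, M2→West 4·8=32, M3→South 6·13=78, M4→North 5·19=95, M5→North 4·25=100. Service 323; fixed 63; total 386.

Total cost: 386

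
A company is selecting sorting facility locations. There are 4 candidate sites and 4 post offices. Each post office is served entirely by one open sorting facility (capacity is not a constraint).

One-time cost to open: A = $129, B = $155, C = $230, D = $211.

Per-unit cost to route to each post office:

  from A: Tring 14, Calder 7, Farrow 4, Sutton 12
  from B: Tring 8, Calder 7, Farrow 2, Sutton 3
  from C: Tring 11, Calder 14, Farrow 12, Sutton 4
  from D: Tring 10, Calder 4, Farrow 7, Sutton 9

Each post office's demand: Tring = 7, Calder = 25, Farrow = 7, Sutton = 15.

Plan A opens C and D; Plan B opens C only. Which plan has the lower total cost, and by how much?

Plan A is cheaper by 81.

Plan A: {C, D}: Tring→D 10·7=70, Calder→D 4·25=100, Farrow→D 7·7=49, Sutton→C 4·15=60. Service 279; fixed 441; total 720.
Plan B: {C}: Tring→C 11·7=77, Calder→C 14·25=350, Farrow→C 12·7=84, Sutton→C 4·15=60. Service 571; fixed 230; total 801.
Difference: |720 − 801| = 81.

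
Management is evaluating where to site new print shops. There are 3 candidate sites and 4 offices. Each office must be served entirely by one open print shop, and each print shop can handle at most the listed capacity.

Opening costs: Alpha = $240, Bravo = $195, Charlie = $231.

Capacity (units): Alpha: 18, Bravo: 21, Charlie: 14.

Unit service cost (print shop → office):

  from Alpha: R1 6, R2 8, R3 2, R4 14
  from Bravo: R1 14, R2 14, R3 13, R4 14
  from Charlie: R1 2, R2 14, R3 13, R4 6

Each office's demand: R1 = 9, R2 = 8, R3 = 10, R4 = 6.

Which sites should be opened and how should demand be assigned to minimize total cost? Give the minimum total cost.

Open {Alpha, Bravo}: R1→Bravo 14·9=126, R2→Alpha 8·8=64, R3→Alpha 2·10=20, R4→Bravo 14·6=84.
Loads: Alpha carries 18/18, Bravo carries 15/21. Service 294; fixed 435; total 729.
Next best feasible plan costs 767.

Minimum total cost: 729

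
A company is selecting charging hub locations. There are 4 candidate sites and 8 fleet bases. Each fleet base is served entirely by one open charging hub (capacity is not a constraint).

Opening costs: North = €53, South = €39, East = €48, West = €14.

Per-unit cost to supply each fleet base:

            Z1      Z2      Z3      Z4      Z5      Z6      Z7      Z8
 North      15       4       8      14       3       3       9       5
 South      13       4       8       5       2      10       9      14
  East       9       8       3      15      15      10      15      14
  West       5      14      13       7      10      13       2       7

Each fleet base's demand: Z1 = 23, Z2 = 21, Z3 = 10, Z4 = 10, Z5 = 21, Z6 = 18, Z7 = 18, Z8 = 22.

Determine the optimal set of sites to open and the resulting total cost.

For any fixed open set, each fleet base goes to its cheapest open site; total = fixed + service.
{North, South, East, West}: Z1→West 5·23=115, Z2→North 4·21=84, Z3→East 3·10=30, Z4→South 5·10=50, Z5→South 2·21=42, Z6→North 3·18=54, Z7→West 2·18=36, Z8→North 5·22=110. Service 521; fixed 154; total 675.
{North, South, West}: service 571 + fixed 106 = 677
{North, East, West}: Z1→West 5·23=115, Z2→North 4·21=84, Z3→East 3·10=30, Z4→West 7·10=70, Z5→North 3·21=63, Z6→North 3·18=54, Z7→West 2·18=36, Z8→North 5·22=110. Service 562; fixed 115; total 677.
{West}: Z1→West 5·23=115, Z2→West 14·21=294, Z3→West 13·10=130, Z4→West 7·10=70, Z5→West 10·21=210, Z6→West 13·18=234, Z7→West 2·18=36, Z8→West 7·22=154. Service 1243; fixed 14; total 1257.
No other subset beats 675.

Open North, South, East and West; minimum total cost 675.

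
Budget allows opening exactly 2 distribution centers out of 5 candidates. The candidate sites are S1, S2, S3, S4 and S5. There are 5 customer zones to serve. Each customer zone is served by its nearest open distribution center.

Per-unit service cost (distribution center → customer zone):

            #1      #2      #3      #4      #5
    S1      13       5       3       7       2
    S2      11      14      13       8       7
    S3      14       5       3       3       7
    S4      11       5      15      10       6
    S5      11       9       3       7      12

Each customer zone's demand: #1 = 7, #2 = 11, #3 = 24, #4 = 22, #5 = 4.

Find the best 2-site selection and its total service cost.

With exactly 2 open, each customer zone uses its cheapest among the chosen.
{S1, S3}: #1→S1 13·7=91, #2→S1 5·11=55, #3→S1 3·24=72, #4→S3 3·22=66, #5→S1 2·4=8. Service cost 292.
{S3, S4}: service cost 294
{S2, S3}: service cost 298
Among all 10 size-2 choices, {S1, S3} is lowest.

Choose S1 and S3; total service cost 292.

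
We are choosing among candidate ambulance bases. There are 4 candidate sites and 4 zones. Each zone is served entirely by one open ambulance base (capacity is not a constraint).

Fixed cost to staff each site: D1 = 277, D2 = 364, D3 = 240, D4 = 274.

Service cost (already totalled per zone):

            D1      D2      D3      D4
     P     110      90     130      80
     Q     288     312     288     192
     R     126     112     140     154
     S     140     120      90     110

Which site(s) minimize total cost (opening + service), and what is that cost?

Open D4 only; minimum total cost 810.

For any fixed open set, each zone goes to its cheapest open site; total = fixed + service.
{D4}: P→D4 80, Q→D4 192, R→D4 154, S→D4 110. Service 536; fixed 274; total 810.
{D3}: service 648 + fixed 240 = 888
{D1}: P→D1 110, Q→D1 288, R→D1 126, S→D1 140. Service 664; fixed 277; total 941.
{D1, D2, D3, D4}: P→D4 80, Q→D4 192, R→D2 112, S→D3 90. Service 474; fixed 1155; total 1629.
No other subset beats 810.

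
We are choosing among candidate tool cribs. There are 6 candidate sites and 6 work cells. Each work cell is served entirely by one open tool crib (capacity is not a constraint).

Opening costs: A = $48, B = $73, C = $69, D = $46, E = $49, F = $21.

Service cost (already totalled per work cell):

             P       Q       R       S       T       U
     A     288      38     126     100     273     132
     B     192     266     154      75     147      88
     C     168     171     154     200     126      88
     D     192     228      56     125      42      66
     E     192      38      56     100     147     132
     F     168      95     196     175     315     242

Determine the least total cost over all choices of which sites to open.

Minimum total cost: 585

For any fixed open set, each work cell goes to its cheapest open site; total = fixed + service.
{A, D, F}: P→F 168, Q→A 38, R→D 56, S→A 100, T→D 42, U→D 66. Service 470; fixed 115; total 585.
{D, E, F}: service 470 + fixed 116 = 586
{A, D}: P→D 192, Q→A 38, R→D 56, S→A 100, T→D 42, U→D 66. Service 494; fixed 94; total 588.
{A, B, C, D, E, F}: P→C 168, Q→A 38, R→D 56, S→B 75, T→D 42, U→D 66. Service 445; fixed 306; total 751.
No other subset beats 585.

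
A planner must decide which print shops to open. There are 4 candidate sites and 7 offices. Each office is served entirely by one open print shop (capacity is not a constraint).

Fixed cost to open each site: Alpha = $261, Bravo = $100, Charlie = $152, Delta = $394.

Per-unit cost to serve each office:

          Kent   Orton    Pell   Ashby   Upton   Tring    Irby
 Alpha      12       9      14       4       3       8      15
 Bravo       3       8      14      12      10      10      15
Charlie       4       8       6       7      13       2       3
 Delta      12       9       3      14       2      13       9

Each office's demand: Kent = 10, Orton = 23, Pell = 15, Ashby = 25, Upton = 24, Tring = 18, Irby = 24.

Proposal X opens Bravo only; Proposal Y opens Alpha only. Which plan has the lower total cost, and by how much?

Proposal X: {Bravo}: Kent→Bravo 3·10=30, Orton→Bravo 8·23=184, Pell→Bravo 14·15=210, Ashby→Bravo 12·25=300, Upton→Bravo 10·24=240, Tring→Bravo 10·18=180, Irby→Bravo 15·24=360. Service 1504; fixed 100; total 1604.
Proposal Y: {Alpha}: Kent→Alpha 12·10=120, Orton→Alpha 9·23=207, Pell→Alpha 14·15=210, Ashby→Alpha 4·25=100, Upton→Alpha 3·24=72, Tring→Alpha 8·18=144, Irby→Alpha 15·24=360. Service 1213; fixed 261; total 1474.
Difference: |1604 − 1474| = 130.

Proposal Y is cheaper by 130.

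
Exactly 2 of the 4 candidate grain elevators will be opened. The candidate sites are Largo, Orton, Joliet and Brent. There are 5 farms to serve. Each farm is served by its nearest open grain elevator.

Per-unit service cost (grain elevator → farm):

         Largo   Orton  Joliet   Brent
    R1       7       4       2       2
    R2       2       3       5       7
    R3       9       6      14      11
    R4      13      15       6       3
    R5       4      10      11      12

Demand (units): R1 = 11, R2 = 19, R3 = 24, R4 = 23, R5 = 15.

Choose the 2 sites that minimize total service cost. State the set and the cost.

With exactly 2 open, each farm uses its cheapest among the chosen.
{Largo, Brent}: R1→Brent 2·11=22, R2→Largo 2·19=38, R3→Largo 9·24=216, R4→Brent 3·23=69, R5→Largo 4·15=60. Service cost 405.
{Orton, Brent}: service cost 442
{Largo, Joliet}: service cost 474
Among all 6 size-2 choices, {Largo, Brent} is lowest.

Choose Largo and Brent; total service cost 405.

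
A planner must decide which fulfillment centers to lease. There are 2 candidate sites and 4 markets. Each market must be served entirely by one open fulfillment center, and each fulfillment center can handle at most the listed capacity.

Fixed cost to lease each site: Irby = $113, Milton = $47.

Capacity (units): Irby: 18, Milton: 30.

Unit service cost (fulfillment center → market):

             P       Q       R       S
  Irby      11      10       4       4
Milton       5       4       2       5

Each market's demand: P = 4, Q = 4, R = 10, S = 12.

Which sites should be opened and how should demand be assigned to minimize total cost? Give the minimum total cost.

Open {Milton}: P→Milton 5·4=20, Q→Milton 4·4=16, R→Milton 2·10=20, S→Milton 5·12=60.
Loads: Milton carries 30/30. Service 116; fixed 47; total 163.
Next best feasible plan costs 264.

Minimum total cost: 163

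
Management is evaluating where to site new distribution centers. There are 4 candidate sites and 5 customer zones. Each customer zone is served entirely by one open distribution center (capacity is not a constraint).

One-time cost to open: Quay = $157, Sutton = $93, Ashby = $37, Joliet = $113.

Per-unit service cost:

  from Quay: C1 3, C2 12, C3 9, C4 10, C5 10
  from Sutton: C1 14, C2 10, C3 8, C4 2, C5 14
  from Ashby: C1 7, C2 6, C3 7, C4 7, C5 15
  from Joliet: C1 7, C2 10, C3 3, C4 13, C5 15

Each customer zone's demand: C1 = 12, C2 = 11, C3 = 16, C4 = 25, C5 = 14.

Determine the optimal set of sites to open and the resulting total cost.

Open Sutton and Ashby; minimum total cost 638.

For any fixed open set, each customer zone goes to its cheapest open site; total = fixed + service.
{Sutton, Ashby}: C1→Ashby 7·12=84, C2→Ashby 6·11=66, C3→Ashby 7·16=112, C4→Sutton 2·25=50, C5→Sutton 14·14=196. Service 508; fixed 130; total 638.
{Ashby}: C1→Ashby 7·12=84, C2→Ashby 6·11=66, C3→Ashby 7·16=112, C4→Ashby 7·25=175, C5→Ashby 15·14=210. Service 647; fixed 37; total 684.
{Sutton, Ashby, Joliet}: service 444 + fixed 243 = 687
{Quay, Sutton, Ashby, Joliet}: service 340 + fixed 400 = 740
No other subset beats 638.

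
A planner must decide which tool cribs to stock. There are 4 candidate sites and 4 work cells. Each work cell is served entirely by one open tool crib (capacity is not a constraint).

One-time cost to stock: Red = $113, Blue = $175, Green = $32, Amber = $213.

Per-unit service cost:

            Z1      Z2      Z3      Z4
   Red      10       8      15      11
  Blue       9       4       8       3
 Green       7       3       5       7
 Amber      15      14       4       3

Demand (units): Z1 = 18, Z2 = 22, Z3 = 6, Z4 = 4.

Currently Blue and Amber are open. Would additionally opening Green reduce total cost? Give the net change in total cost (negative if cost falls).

Yes — net change −26 (cost falls by 26).

Current service cost with {Blue, Amber}: 286.
Adding Green: each work cell re-picks its cheapest; new service cost 228, saving 58.
Extra fixed cost: 32. Net change = 32 − 58 = -26.
(Totals: 674 → 648.)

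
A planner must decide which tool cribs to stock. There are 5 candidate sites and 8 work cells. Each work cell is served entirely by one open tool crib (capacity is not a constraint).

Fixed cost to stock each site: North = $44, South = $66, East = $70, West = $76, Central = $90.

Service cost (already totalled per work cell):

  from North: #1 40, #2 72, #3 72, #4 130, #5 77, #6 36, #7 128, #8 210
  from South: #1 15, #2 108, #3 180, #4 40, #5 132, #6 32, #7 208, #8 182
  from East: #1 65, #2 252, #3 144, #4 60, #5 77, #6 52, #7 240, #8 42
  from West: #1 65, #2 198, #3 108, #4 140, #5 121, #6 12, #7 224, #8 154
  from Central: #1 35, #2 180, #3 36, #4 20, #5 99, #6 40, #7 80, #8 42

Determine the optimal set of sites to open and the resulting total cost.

For any fixed open set, each work cell goes to its cheapest open site; total = fixed + service.
{North, Central}: #1→Central 35, #2→North 72, #3→Central 36, #4→Central 20, #5→North 77, #6→North 36, #7→Central 80, #8→Central 42. Service 398; fixed 134; total 532.
{North, South, Central}: service 374 + fixed 200 = 574
{North, West, Central}: #1→Central 35, #2→North 72, #3→Central 36, #4→Central 20, #5→North 77, #6→West 12, #7→Central 80, #8→Central 42. Service 374; fixed 210; total 584.
{North, South, East, West, Central}: #1→South 15, #2→North 72, #3→Central 36, #4→Central 20, #5→North 77, #6→West 12, #7→Central 80, #8→East 42. Service 354; fixed 346; total 700.
No other subset beats 532.

Open North and Central; minimum total cost 532.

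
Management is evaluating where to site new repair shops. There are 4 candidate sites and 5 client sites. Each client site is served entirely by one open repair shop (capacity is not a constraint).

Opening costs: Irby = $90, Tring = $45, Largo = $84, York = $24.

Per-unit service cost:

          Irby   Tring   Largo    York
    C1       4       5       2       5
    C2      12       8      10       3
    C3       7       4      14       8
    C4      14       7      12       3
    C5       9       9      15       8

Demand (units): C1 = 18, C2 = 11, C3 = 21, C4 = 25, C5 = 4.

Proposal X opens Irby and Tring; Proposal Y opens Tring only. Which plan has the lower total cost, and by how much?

Proposal Y is cheaper by 72.

Proposal X: {Irby, Tring}: C1→Irby 4·18=72, C2→Tring 8·11=88, C3→Tring 4·21=84, C4→Tring 7·25=175, C5→Irby 9·4=36. Service 455; fixed 135; total 590.
Proposal Y: {Tring}: C1→Tring 5·18=90, C2→Tring 8·11=88, C3→Tring 4·21=84, C4→Tring 7·25=175, C5→Tring 9·4=36. Service 473; fixed 45; total 518.
Difference: |590 − 518| = 72.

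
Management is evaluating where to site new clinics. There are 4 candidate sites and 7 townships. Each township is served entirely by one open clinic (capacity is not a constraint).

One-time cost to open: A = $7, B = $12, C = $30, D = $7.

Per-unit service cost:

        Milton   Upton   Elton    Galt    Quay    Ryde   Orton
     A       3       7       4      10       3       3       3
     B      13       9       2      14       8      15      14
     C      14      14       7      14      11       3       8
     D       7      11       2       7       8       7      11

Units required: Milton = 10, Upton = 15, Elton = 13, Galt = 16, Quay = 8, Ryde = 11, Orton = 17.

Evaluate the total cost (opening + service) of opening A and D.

Each township is assigned to its cheapest site among the open ones.
{A, D}: Milton→A 3·10=30, Upton→A 7·15=105, Elton→D 2·13=26, Galt→D 7·16=112, Quay→A 3·8=24, Ryde→A 3·11=33, Orton→A 3·17=51. Service 381; fixed 14; total 395.

Total cost: 395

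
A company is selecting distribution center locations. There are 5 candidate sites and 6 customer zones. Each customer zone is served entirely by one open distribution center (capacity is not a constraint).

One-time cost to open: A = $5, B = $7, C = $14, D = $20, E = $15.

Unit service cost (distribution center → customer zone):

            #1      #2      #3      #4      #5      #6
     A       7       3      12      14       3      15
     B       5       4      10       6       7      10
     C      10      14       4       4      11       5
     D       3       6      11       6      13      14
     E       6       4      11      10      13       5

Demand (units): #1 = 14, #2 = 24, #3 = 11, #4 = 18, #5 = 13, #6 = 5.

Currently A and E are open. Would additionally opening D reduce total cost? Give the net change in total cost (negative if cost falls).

Current service cost with {A, E}: 521.
Adding D: each customer zone re-picks its cheapest; new service cost 407, saving 114.
Extra fixed cost: 20. Net change = 20 − 114 = -94.
(Totals: 541 → 447.)

Yes — net change −94 (cost falls by 94).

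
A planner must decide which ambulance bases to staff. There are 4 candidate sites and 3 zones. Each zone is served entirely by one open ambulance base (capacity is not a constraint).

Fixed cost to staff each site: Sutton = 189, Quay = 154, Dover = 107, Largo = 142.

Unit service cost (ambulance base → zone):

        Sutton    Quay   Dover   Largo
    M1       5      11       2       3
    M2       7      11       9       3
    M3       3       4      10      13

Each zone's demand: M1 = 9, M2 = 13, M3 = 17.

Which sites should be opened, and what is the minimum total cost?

Open Sutton only; minimum total cost 376.

For any fixed open set, each zone goes to its cheapest open site; total = fixed + service.
{Sutton}: M1→Sutton 5·9=45, M2→Sutton 7·13=91, M3→Sutton 3·17=51. Service 187; fixed 189; total 376.
{Dover}: service 305 + fixed 107 = 412
{Largo}: M1→Largo 3·9=27, M2→Largo 3·13=39, M3→Largo 13·17=221. Service 287; fixed 142; total 429.
{Sutton, Quay, Dover, Largo}: M1→Dover 2·9=18, M2→Largo 3·13=39, M3→Sutton 3·17=51. Service 108; fixed 592; total 700.
No other subset beats 376.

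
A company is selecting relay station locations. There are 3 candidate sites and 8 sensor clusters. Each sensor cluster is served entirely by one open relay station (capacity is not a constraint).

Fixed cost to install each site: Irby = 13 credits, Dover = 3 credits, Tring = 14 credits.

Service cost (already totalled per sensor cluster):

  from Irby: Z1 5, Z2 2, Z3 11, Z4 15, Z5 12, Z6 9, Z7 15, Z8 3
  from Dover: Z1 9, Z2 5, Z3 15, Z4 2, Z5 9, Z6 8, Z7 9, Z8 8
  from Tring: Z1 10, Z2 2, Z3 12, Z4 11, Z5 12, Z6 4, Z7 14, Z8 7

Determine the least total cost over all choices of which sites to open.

Minimum total cost: 65

For any fixed open set, each sensor cluster goes to its cheapest open site; total = fixed + service.
{Irby, Dover}: Z1→Irby 5, Z2→Irby 2, Z3→Irby 11, Z4→Dover 2, Z5→Dover 9, Z6→Dover 8, Z7→Dover 9, Z8→Irby 3. Service 49; fixed 16; total 65.
{Dover}: Z1→Dover 9, Z2→Dover 5, Z3→Dover 15, Z4→Dover 2, Z5→Dover 9, Z6→Dover 8, Z7→Dover 9, Z8→Dover 8. Service 65; fixed 3; total 68.
{Dover, Tring}: Z1→Dover 9, Z2→Tring 2, Z3→Tring 12, Z4→Dover 2, Z5→Dover 9, Z6→Tring 4, Z7→Dover 9, Z8→Tring 7. Service 54; fixed 17; total 71.
{Irby, Dover, Tring}: service 45 + fixed 30 = 75
No other subset beats 65.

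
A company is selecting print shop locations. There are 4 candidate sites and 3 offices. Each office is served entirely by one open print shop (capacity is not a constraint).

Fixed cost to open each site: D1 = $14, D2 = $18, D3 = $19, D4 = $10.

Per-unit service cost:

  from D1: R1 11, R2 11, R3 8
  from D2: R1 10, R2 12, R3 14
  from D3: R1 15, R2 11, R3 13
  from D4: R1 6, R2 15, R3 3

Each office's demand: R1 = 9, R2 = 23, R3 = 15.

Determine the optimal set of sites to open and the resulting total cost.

For any fixed open set, each office goes to its cheapest open site; total = fixed + service.
{D1, D4}: R1→D4 6·9=54, R2→D1 11·23=253, R3→D4 3·15=45. Service 352; fixed 24; total 376.
{D3, D4}: service 352 + fixed 29 = 381
{D1, D2, D4}: service 352 + fixed 42 = 394
{D1, D2, D3, D4}: R1→D4 6·9=54, R2→D1 11·23=253, R3→D4 3·15=45. Service 352; fixed 61; total 413.
No other subset beats 376.

Open D1 and D4; minimum total cost 376.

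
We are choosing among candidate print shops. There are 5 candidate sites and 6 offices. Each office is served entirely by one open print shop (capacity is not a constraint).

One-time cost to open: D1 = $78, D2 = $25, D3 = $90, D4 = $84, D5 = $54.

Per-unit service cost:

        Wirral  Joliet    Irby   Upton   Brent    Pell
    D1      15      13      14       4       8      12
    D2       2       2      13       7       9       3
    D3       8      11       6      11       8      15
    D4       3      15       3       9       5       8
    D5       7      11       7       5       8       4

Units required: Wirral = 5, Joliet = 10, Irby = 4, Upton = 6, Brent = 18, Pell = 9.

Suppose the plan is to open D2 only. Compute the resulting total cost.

Each office is assigned to its cheapest site among the open ones.
{D2}: Wirral→D2 2·5=10, Joliet→D2 2·10=20, Irby→D2 13·4=52, Upton→D2 7·6=42, Brent→D2 9·18=162, Pell→D2 3·9=27. Service 313; fixed 25; total 338.

Total cost: 338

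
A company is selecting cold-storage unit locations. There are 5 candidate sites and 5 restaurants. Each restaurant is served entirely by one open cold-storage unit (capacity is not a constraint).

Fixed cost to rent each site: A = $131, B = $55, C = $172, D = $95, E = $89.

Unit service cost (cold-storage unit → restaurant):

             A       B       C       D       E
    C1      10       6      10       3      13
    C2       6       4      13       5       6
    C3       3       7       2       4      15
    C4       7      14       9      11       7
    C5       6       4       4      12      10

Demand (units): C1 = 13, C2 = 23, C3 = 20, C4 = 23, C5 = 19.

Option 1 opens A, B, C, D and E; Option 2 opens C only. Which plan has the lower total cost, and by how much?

Option 1: {A, B, C, D, E}: C1→D 3·13=39, C2→B 4·23=92, C3→C 2·20=40, C4→A 7·23=161, C5→B 4·19=76. Service 408; fixed 542; total 950.
Option 2: {C}: C1→C 10·13=130, C2→C 13·23=299, C3→C 2·20=40, C4→C 9·23=207, C5→C 4·19=76. Service 752; fixed 172; total 924.
Difference: |950 − 924| = 26.

Option 2 is cheaper by 26.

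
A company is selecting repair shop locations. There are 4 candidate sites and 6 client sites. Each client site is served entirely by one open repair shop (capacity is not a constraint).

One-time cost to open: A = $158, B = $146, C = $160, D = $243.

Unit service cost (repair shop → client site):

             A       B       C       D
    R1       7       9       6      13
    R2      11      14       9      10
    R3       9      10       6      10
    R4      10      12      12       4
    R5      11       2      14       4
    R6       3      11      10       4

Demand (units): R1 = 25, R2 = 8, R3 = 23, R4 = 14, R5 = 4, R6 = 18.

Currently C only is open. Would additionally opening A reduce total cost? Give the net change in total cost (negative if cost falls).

Yes — net change −8 (cost falls by 8).

Current service cost with {C}: 764.
Adding A: each client site re-picks its cheapest; new service cost 598, saving 166.
Extra fixed cost: 158. Net change = 158 − 166 = -8.
(Totals: 924 → 916.)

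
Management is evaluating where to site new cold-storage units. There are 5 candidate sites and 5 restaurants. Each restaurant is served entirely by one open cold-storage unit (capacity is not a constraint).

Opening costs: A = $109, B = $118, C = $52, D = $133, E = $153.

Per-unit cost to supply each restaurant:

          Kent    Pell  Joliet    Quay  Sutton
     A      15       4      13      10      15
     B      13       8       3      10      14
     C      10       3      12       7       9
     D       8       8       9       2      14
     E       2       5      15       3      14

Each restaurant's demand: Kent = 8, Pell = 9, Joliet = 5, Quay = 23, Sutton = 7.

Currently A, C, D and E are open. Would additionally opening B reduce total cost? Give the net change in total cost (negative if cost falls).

No — net change +88 (cost rises by 88).

Current service cost with {A, C, D, E}: 197.
Adding B: each restaurant re-picks its cheapest; new service cost 167, saving 30.
Extra fixed cost: 118. Net change = 118 − 30 = 88.
(Totals: 644 → 732.)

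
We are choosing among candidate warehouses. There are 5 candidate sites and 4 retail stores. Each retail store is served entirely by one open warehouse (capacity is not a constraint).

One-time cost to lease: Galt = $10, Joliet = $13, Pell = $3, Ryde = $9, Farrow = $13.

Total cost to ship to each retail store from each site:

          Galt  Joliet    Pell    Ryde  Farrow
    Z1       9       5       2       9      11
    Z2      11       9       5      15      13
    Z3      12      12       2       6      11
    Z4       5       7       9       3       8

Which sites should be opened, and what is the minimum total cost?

For any fixed open set, each retail store goes to its cheapest open site; total = fixed + service.
{Pell}: Z1→Pell 2, Z2→Pell 5, Z3→Pell 2, Z4→Pell 9. Service 18; fixed 3; total 21.
{Pell, Ryde}: Z1→Pell 2, Z2→Pell 5, Z3→Pell 2, Z4→Ryde 3. Service 12; fixed 12; total 24.
{Galt, Pell}: service 14 + fixed 13 = 27
{Galt, Joliet, Pell, Ryde, Farrow}: Z1→Pell 2, Z2→Pell 5, Z3→Pell 2, Z4→Ryde 3. Service 12; fixed 48; total 60.
No other subset beats 21.

Open Pell only; minimum total cost 21.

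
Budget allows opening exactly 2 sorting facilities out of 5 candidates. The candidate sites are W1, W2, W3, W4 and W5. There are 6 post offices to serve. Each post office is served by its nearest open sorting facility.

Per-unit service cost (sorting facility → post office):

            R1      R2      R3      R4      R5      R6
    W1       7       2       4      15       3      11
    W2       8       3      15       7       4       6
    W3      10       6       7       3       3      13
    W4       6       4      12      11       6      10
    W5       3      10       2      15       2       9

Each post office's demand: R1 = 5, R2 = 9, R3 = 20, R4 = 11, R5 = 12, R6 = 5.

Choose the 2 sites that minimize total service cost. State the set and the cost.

Choose W3 and W5; total service cost 211.

With exactly 2 open, each post office uses its cheapest among the chosen.
{W3, W5}: R1→W5 3·5=15, R2→W3 6·9=54, R3→W5 2·20=40, R4→W3 3·11=33, R5→W5 2·12=24, R6→W5 9·5=45. Service cost 211.
{W2, W5}: service cost 213
{W1, W3}: service cost 257
Among all 10 size-2 choices, {W3, W5} is lowest.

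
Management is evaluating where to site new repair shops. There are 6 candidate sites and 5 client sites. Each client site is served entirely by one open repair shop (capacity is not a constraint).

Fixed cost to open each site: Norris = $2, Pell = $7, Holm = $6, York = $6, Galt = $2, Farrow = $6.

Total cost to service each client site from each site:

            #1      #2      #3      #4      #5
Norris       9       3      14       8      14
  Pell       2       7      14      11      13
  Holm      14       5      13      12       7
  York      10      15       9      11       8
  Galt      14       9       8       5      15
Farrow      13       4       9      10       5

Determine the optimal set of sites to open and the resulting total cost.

Open Pell, Galt and Farrow; minimum total cost 39.

For any fixed open set, each client site goes to its cheapest open site; total = fixed + service.
{Pell, Galt, Farrow}: #1→Pell 2, #2→Farrow 4, #3→Galt 8, #4→Galt 5, #5→Farrow 5. Service 24; fixed 15; total 39.
{Norris, Pell, Galt, Farrow}: #1→Pell 2, #2→Norris 3, #3→Galt 8, #4→Galt 5, #5→Farrow 5. Service 23; fixed 17; total 40.
{Norris, Galt, Farrow}: service 30 + fixed 10 = 40
{Norris, Pell, Holm, York, Galt, Farrow}: service 23 + fixed 29 = 52
No other subset beats 39.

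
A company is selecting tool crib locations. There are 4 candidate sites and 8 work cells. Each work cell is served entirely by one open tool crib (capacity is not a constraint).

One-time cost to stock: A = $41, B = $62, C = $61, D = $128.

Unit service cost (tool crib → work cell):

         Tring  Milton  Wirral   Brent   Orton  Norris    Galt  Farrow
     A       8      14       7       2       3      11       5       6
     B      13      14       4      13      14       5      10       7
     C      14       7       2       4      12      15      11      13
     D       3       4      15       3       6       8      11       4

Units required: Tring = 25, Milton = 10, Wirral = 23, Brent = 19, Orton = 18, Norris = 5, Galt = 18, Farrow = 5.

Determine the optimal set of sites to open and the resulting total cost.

For any fixed open set, each work cell goes to its cheapest open site; total = fixed + service.
{A, C, D}: Tring→D 3·25=75, Milton→D 4·10=40, Wirral→C 2·23=46, Brent→A 2·19=38, Orton→A 3·18=54, Norris→D 8·5=40, Galt→A 5·18=90, Farrow→D 4·5=20. Service 403; fixed 230; total 633.
{A, B, D}: service 434 + fixed 231 = 665
{A, B, C, D}: service 388 + fixed 292 = 680
{A}: service 768 + fixed 41 = 809
(All 15 nonempty subsets were checked; A, C and D is lowest.)

Open A, C and D; minimum total cost 633.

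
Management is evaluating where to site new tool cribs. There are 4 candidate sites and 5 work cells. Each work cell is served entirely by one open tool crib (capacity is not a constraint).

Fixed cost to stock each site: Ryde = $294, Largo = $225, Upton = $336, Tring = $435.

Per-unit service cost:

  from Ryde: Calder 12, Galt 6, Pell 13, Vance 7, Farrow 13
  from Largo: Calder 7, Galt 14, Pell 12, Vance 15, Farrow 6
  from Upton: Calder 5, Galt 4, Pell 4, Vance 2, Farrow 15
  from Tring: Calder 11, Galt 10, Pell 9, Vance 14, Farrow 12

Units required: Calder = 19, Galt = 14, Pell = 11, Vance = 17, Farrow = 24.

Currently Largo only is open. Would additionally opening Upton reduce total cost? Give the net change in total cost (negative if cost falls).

Current service cost with {Largo}: 860.
Adding Upton: each work cell re-picks its cheapest; new service cost 373, saving 487.
Extra fixed cost: 336. Net change = 336 − 487 = -151.
(Totals: 1085 → 934.)

Yes — net change −151 (cost falls by 151).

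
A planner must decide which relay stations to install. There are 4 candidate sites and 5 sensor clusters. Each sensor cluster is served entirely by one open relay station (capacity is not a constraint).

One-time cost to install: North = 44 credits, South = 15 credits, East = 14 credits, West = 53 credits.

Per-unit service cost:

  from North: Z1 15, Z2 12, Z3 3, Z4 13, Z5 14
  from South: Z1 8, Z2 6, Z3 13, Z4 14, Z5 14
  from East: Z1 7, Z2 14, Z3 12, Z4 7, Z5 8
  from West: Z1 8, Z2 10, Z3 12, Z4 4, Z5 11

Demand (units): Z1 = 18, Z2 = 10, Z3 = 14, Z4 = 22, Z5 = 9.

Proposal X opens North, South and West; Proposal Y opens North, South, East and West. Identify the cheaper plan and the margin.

Proposal X: {North, South, West}: Z1→South 8·18=144, Z2→South 6·10=60, Z3→North 3·14=42, Z4→West 4·22=88, Z5→West 11·9=99. Service 433; fixed 112; total 545.
Proposal Y: {North, South, East, West}: Z1→East 7·18=126, Z2→South 6·10=60, Z3→North 3·14=42, Z4→West 4·22=88, Z5→East 8·9=72. Service 388; fixed 126; total 514.
Difference: |545 − 514| = 31.

Proposal Y is cheaper by 31.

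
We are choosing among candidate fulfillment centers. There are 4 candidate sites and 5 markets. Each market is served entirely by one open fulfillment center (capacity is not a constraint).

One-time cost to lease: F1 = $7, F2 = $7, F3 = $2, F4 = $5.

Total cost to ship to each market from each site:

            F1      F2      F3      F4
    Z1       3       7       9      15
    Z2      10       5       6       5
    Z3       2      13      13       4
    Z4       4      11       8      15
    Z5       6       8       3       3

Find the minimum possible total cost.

For any fixed open set, each market goes to its cheapest open site; total = fixed + service.
{F1, F3}: Z1→F1 3, Z2→F3 6, Z3→F1 2, Z4→F1 4, Z5→F3 3. Service 18; fixed 9; total 27.
{F1, F4}: service 17 + fixed 12 = 29
{F1, F3, F4}: service 17 + fixed 14 = 31
{F1, F2, F3, F4}: Z1→F1 3, Z2→F2 5, Z3→F1 2, Z4→F1 4, Z5→F3 3. Service 17; fixed 21; total 38.
No other subset beats 27.

Minimum total cost: 27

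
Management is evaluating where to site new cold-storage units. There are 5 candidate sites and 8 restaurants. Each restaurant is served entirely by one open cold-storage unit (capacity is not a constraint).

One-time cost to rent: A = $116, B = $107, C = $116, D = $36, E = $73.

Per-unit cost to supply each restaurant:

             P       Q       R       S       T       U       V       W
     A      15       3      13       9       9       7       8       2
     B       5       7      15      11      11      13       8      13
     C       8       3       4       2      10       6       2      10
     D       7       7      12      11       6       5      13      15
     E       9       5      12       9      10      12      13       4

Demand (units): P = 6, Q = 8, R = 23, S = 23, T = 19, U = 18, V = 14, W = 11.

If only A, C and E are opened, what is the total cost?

Each restaurant is assigned to its cheapest site among the open ones.
{A, C, E}: P→C 8·6=48, Q→A 3·8=24, R→C 4·23=92, S→C 2·23=46, T→A 9·19=171, U→C 6·18=108, V→C 2·14=28, W→A 2·11=22. Service 539; fixed 305; total 844.

Total cost: 844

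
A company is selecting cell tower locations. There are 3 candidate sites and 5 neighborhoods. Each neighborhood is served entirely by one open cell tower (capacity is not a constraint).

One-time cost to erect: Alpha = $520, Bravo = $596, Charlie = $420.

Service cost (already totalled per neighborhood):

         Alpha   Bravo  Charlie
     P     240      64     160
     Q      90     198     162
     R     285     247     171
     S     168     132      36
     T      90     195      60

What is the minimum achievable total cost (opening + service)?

Minimum total cost: 1009

For any fixed open set, each neighborhood goes to its cheapest open site; total = fixed + service.
{Charlie}: P→Charlie 160, Q→Charlie 162, R→Charlie 171, S→Charlie 36, T→Charlie 60. Service 589; fixed 420; total 1009.
{Alpha}: service 873 + fixed 520 = 1393
{Bravo}: P→Bravo 64, Q→Bravo 198, R→Bravo 247, S→Bravo 132, T→Bravo 195. Service 836; fixed 596; total 1432.
{Alpha, Bravo, Charlie}: service 421 + fixed 1536 = 1957
No other subset beats 1009.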